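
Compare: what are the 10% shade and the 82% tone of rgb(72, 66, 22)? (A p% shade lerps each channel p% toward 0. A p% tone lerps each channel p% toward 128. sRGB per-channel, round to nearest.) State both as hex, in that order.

10% shade:
  R: 72 + 0.1×(0−72) = 72 − 7.2 = 64.8 → 65
  G: 66 − 6.6 = 59.4 → 59
  B: 22 − 2.2 = 19.8 → 20
  → #413b14
82% tone:
  R: 72 + 0.82×(128−72) = 72 + 45.92 = 117.92 → 118
  G: 66 + 0.82×(128−66) = 66 + 50.84 = 116.84 → 117
  B: 22 + 0.82×(128−22) = 22 + 86.92 = 108.92 → 109
  → #76756d

#413b14, #76756d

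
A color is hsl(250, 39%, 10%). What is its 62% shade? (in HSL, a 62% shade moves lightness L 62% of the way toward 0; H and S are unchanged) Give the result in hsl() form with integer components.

L moves 62% from 10 toward 0: 10 − 6.2 = 3.8 → 4.
H and S are unchanged.

hsl(250, 39%, 4%)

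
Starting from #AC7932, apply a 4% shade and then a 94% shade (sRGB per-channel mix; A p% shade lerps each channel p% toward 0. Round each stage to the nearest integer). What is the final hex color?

#0A0703

#AC7932 is rgb(172, 121, 50).
Lerp each channel 4% toward 0:
  R: 172 + 0.04×(0−172) = 172 − 6.88 = 165.12 → 165
  G: 121 + 0.04×(0−121) = 121 − 4.84 = 116.16 → 116
  B: 50 + 0.04×(0−50) = 50 − 2 = 48 → 48
After the shade: rgb(165, 116, 48) = #A57430.
A 94% shade moves each channel 94% toward 0:
  R: 165 − 155.1 = 9.9 → 10
  G: 116 + 0.94×(0−116) = 116 − 109.04 = 6.96 → 7
  B: 48 + 0.94×(0−48) = 48 − 45.12 = 2.88 → 3
rgb(10, 7, 3) = #0A0703.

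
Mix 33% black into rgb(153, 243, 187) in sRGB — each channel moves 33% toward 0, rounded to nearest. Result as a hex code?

#67A37D

Lerp each channel 33% toward 0:
  R: 153 + 0.33×(0−153) = 153 − 50.49 = 102.51 → 103
  G: 243 + 0.33×(0−243) = 243 − 80.19 = 162.81 → 163
  B: 187 − 61.71 = 125.29 → 125
rgb(103, 163, 125) = #67A37D.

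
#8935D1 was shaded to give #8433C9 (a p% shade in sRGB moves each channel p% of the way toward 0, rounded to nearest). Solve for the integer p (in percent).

4%

#8935D1 is rgb(137, 53, 209); #8433C9 is rgb(132, 51, 201).
On the B channel (widest range): 201 ≈ 209 + (p/100)(0 − 209), so p ≈ 100×(201 − 209)/(0 − 209) = -800/-209 = 3.83.
p = 4 reproduces all three channels after rounding.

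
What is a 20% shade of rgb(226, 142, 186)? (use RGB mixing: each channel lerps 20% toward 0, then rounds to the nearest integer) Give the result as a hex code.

A 20% shade moves each channel 20% toward 0:
  R: 226 + 0.2×(0−226) = 226 − 45.2 = 180.8 → 181
  G: 142 + 0.2×(0−142) = 142 − 28.4 = 113.6 → 114
  B: 186 + 0.2×(0−186) = 186 − 37.2 = 148.8 → 149
rgb(181, 114, 149) = #b57295.

#b57295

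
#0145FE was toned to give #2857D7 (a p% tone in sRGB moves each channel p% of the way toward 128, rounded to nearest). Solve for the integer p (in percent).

31%

#0145FE is rgb(1, 69, 254); #2857D7 is rgb(40, 87, 215).
On the R channel (widest range): 40 ≈ 1 + (p/100)(128 − 1), so p ≈ 100×(40 − 1)/(128 − 1) = 3900/127 = 30.71.
p = 31 reproduces all three channels after rounding.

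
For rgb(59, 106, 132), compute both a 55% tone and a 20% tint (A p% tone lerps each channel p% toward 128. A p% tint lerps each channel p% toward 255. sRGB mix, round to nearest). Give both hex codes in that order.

55% tone:
  R: 59 + 0.55×(128−59) = 59 + 37.95 = 96.95 → 97
  G: 106 + 0.55×(128−106) = 106 + 12.1 = 118.1 → 118
  B: 132 + 0.55×(128−132) = 132 − 2.2 = 129.8 → 130
  → #617682
20% tint:
  R: 59 + 0.2×(255−59) = 59 + 39.2 = 98.2 → 98
  G: 106 + 0.2×(255−106) = 106 + 29.8 = 135.8 → 136
  B: 132 + 0.2×(255−132) = 132 + 24.6 = 156.6 → 157
  → #62889D

#617682, #62889D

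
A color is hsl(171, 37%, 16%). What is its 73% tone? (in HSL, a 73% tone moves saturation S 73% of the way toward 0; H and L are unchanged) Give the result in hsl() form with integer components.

hsl(171, 10%, 16%)

S moves 73% from 37 toward 0: 37 − 27.01 = 9.99 → 10.
H and L are unchanged.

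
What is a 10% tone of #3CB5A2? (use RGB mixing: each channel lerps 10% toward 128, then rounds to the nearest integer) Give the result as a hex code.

#3CB5A2 is rgb(60, 181, 162).
Lerp each channel 10% toward 128:
  R: 60 + 6.8 = 66.8 → 67
  G: 181 + 0.1×(128−181) = 181 − 5.3 = 175.7 → 176
  B: 162 + 0.1×(128−162) = 162 − 3.4 = 158.6 → 159
rgb(67, 176, 159) = #43B09F.

#43B09F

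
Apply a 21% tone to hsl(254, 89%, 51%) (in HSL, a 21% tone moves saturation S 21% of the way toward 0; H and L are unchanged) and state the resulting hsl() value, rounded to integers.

S moves 21% from 89 toward 0: 89 − 18.69 = 70.31 → 70.
H and L are unchanged.

hsl(254, 70%, 51%)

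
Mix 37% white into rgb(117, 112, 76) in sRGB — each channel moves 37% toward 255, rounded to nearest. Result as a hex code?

A 37% tint moves each channel 37% toward 255:
  R: 117 + 0.37×(255−117) = 117 + 51.06 = 168.06 → 168
  G: 112 + 0.37×(255−112) = 112 + 52.91 = 164.91 → 165
  B: 76 + 0.37×(255−76) = 76 + 66.23 = 142.23 → 142
rgb(168, 165, 142) = #A8A58E.

#A8A58E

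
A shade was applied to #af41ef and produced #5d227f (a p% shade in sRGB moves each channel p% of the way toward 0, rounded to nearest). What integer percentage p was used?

47%

#af41ef is rgb(175, 65, 239); #5d227f is rgb(93, 34, 127).
On the B channel (widest range): 127 ≈ 239 + (p/100)(0 − 239), so p ≈ 100×(127 − 239)/(0 − 239) = -11200/-239 = 46.86.
p = 47 reproduces all three channels after rounding.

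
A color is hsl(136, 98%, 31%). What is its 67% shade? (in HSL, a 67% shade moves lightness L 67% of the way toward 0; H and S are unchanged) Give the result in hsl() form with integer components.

hsl(136, 98%, 10%)

L moves 67% from 31 toward 0: 31 − 20.77 = 10.23 → 10.
H and S are unchanged.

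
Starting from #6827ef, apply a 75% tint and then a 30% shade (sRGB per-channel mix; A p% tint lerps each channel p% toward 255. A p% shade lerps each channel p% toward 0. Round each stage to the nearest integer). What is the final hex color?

#6827ef is rgb(104, 39, 239).
A 75% tint moves each channel 75% toward 255:
  R: 104 + 0.75×(255−104) = 104 + 113.25 = 217.25 → 217
  G: 39 + 162 = 201 → 201
  B: 239 + 12 = 251 → 251
After the tint: rgb(217, 201, 251) = #d9c9fb.
Lerp each channel 30% toward 0:
  R: 217 − 65.1 = 151.9 → 152
  G: 201 − 60.3 = 140.7 → 141
  B: 251 − 75.3 = 175.7 → 176
rgb(152, 141, 176) = #988db0.

#988db0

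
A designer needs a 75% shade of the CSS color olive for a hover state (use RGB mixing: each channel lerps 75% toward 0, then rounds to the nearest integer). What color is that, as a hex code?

CSS olive is rgb(128, 128, 0).
Per channel, c → c + 0.75(0 − c):
  R: 128 − 96 = 32 → 32
  G: 128 + 0.75×(0−128) = 128 − 96 = 32 → 32
  B: 0 + 0.75×(0−0) = 0 + 0 = 0 → 0
rgb(32, 32, 0) = #202000.

#202000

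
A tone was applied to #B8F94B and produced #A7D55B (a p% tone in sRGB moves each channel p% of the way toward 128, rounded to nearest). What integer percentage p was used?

#B8F94B is rgb(184, 249, 75); #A7D55B is rgb(167, 213, 91).
On the G channel (widest range): 213 ≈ 249 + (p/100)(128 − 249), so p ≈ 100×(213 − 249)/(128 − 249) = -3600/-121 = 29.75.
p = 30 reproduces all three channels after rounding.

30%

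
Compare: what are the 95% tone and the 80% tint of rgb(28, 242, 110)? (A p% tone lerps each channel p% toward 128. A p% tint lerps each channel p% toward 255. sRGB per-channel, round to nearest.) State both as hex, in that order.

95% tone:
  R: 28 + 0.95×(128−28) = 28 + 95 = 123 → 123
  G: 242 + 0.95×(128−242) = 242 − 108.3 = 133.7 → 134
  B: 110 + 0.95×(128−110) = 110 + 17.1 = 127.1 → 127
  → #7b867f
80% tint:
  R: 28 + 0.8×(255−28) = 28 + 181.6 = 209.6 → 210
  G: 242 + 0.8×(255−242) = 242 + 10.4 = 252.4 → 252
  B: 110 + 116 = 226 → 226
  → #d2fce2

#7b867f, #d2fce2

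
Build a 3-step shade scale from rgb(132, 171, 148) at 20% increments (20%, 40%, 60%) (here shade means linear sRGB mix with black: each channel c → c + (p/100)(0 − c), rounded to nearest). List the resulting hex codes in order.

20%: (132 − 26.4 = 105.6→106, 171 − 34.2 = 136.8→137, 148 − 29.6 = 118.4→118) → #6a8976
40%: (132 − 52.8 = 79.2→79, 171 − 68.4 = 102.6→103, 148 − 59.2 = 88.8→89) → #4f6759
60%: (132 − 79.2 = 52.8→53, 171 − 102.6 = 68.4→68, 148 − 88.8 = 59.2→59) → #35443b

#6a8976, #4f6759, #35443b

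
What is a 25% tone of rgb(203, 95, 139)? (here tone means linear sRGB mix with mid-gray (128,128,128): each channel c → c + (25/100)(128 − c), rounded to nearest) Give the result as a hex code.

Lerp each channel 25% toward 128:
  R: 203 + 0.25×(128−203) = 203 − 18.75 = 184.25 → 184
  G: 95 + 8.25 = 103.25 → 103
  B: 139 − 2.75 = 136.25 → 136
rgb(184, 103, 136) = #B86788.

#B86788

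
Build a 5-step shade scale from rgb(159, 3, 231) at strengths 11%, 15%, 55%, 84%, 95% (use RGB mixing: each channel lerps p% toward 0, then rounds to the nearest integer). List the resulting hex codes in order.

11%: (159 − 17.49 = 141.51→142, 3→3, 231 − 25.41 = 205.59→206) → #8E03CE
15%: (159 − 23.85 = 135.15→135, 3→3, 231 − 34.65 = 196.35→196) → #8703C4
55%: (159 − 87.45 = 71.55→72, 3 − 1.65 = 1.35→1, 231 − 127.05 = 103.95→104) → #480168
84%: (159 − 133.56 = 25.44→25, 3 − 2.52 = 0.48→0, 231 − 194.04 = 36.96→37) → #190025
95%: (159 − 151.05 = 7.95→8, 3 − 2.85 = 0.15→0, 231 − 219.45 = 11.55→12) → #08000C

#8E03CE, #8703C4, #480168, #190025, #08000C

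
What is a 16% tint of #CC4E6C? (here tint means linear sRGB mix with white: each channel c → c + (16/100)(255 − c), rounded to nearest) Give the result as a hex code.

#D46A84

#CC4E6C is rgb(204, 78, 108).
Per channel, c → c + 0.16(255 − c):
  R: 204 + 0.16×(255−204) = 204 + 8.16 = 212.16 → 212
  G: 78 + 28.32 = 106.32 → 106
  B: 108 + 0.16×(255−108) = 108 + 23.52 = 131.52 → 132
rgb(212, 106, 132) = #D46A84.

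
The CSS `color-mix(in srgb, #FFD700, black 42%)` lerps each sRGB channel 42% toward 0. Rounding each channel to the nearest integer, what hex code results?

#947D00

#FFD700 is rgb(255, 215, 0).
Per channel, c → c + 0.42(0 − c):
  R: 255 − 107.1 = 147.9 → 148
  G: 215 + 0.42×(0−215) = 215 − 90.3 = 124.7 → 125
  B: 0 + 0 = 0 → 0
rgb(148, 125, 0) = #947D00.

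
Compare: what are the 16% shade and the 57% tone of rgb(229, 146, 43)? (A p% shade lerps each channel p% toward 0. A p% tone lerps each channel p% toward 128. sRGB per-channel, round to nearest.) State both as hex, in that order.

#c07b24, #ab885b

16% shade:
  R: 229 + 0.16×(0−229) = 229 − 36.64 = 192.36 → 192
  G: 146 + 0.16×(0−146) = 146 − 23.36 = 122.64 → 123
  B: 43 + 0.16×(0−43) = 43 − 6.88 = 36.12 → 36
  → #c07b24
57% tone:
  R: 229 − 57.57 = 171.43 → 171
  G: 146 − 10.26 = 135.74 → 136
  B: 43 + 0.57×(128−43) = 43 + 48.45 = 91.45 → 91
  → #ab885b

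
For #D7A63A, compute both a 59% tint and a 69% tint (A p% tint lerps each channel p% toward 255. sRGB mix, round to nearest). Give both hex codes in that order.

#EFDBAE, #F3E3C2

#D7A63A is rgb(215, 166, 58).
59% tint:
  R: 215 + 0.59×(255−215) = 215 + 23.6 = 238.6 → 239
  G: 166 + 52.51 = 218.51 → 219
  B: 58 + 0.59×(255−58) = 58 + 116.23 = 174.23 → 174
  → #EFDBAE
69% tint:
  R: 215 + 0.69×(255−215) = 215 + 27.6 = 242.6 → 243
  G: 166 + 61.41 = 227.41 → 227
  B: 58 + 0.69×(255−58) = 58 + 135.93 = 193.93 → 194
  → #F3E3C2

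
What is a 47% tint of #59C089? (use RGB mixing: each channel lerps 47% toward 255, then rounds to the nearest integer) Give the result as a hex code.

#59C089 is rgb(89, 192, 137).
Per channel, c → c + 0.47(255 − c):
  R: 89 + 0.47×(255−89) = 89 + 78.02 = 167.02 → 167
  G: 192 + 29.61 = 221.61 → 222
  B: 137 + 0.47×(255−137) = 137 + 55.46 = 192.46 → 192
rgb(167, 222, 192) = #A7DEC0.

#A7DEC0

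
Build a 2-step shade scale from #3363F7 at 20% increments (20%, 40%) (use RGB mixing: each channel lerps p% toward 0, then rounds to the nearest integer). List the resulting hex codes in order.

#3363F7 is rgb(51, 99, 247).
20%: (51 − 10.2 = 40.8→41, 99 − 19.8 = 79.2→79, 247 − 49.4 = 197.6→198) → #294FC6
40%: (51 − 20.4 = 30.6→31, 99 − 39.6 = 59.4→59, 247 − 98.8 = 148.2→148) → #1F3B94

#294FC6, #1F3B94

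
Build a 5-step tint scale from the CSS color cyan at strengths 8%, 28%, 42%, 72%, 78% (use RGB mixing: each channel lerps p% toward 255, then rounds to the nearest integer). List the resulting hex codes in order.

CSS cyan is rgb(0, 255, 255).
8%: (0 + 20.4 = 20.4→20, 255→255, 255→255) → #14FFFF
28%: (0 + 71.4 = 71.4→71, 255→255, 255→255) → #47FFFF
42%: (0 + 107.1 = 107.1→107, 255→255, 255→255) → #6BFFFF
72%: (0 + 183.6 = 183.6→184, 255→255, 255→255) → #B8FFFF
78%: (0 + 198.9 = 198.9→199, 255→255, 255→255) → #C7FFFF

#14FFFF, #47FFFF, #6BFFFF, #B8FFFF, #C7FFFF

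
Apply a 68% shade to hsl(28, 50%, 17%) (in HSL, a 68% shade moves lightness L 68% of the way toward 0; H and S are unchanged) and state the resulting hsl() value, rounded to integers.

L moves 68% from 17 toward 0: 17 − 11.56 = 5.44 → 5.
H and S are unchanged.

hsl(28, 50%, 5%)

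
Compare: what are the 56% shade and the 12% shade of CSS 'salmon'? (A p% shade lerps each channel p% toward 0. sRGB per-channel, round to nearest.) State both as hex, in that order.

#6e3832, #dc7164

CSS salmon is rgb(250, 128, 114).
56% shade:
  R: 250 − 140 = 110 → 110
  G: 128 + 0.56×(0−128) = 128 − 71.68 = 56.32 → 56
  B: 114 + 0.56×(0−114) = 114 − 63.84 = 50.16 → 50
  → #6e3832
12% shade:
  R: 250 + 0.12×(0−250) = 250 − 30 = 220 → 220
  G: 128 + 0.12×(0−128) = 128 − 15.36 = 112.64 → 113
  B: 114 − 13.68 = 100.32 → 100
  → #dc7164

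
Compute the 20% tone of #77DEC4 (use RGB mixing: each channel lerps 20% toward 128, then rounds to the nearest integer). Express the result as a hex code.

#77DEC4 is rgb(119, 222, 196).
Lerp each channel 20% toward 128:
  R: 119 + 1.8 = 120.8 → 121
  G: 222 − 18.8 = 203.2 → 203
  B: 196 + 0.2×(128−196) = 196 − 13.6 = 182.4 → 182
rgb(121, 203, 182) = #79CBB6.

#79CBB6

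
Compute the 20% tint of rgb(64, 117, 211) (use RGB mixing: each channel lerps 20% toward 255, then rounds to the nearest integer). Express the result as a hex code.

#6691DC

Lerp each channel 20% toward 255:
  R: 64 + 38.2 = 102.2 → 102
  G: 117 + 27.6 = 144.6 → 145
  B: 211 + 0.2×(255−211) = 211 + 8.8 = 219.8 → 220
rgb(102, 145, 220) = #6691DC.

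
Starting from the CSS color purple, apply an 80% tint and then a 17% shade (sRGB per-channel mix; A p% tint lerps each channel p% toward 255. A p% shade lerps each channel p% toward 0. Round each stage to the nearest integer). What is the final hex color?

#BFA9BF

CSS purple is rgb(128, 0, 128).
An 80% tint moves each channel 80% toward 255:
  R: 128 + 101.6 = 229.6 → 230
  G: 0 + 0.8×(255−0) = 0 + 204 = 204 → 204
  B: 128 + 0.8×(255−128) = 128 + 101.6 = 229.6 → 230
After the tint: rgb(230, 204, 230) = #E6CCE6.
Lerp each channel 17% toward 0:
  R: 230 − 39.1 = 190.9 → 191
  G: 204 − 34.68 = 169.32 → 169
  B: 230 + 0.17×(0−230) = 230 − 39.1 = 190.9 → 191
rgb(191, 169, 191) = #BFA9BF.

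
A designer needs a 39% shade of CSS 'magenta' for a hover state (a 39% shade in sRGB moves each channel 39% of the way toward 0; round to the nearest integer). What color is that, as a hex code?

#9C009C

CSS magenta is rgb(255, 0, 255).
Lerp each channel 39% toward 0:
  R: 255 − 99.45 = 155.55 → 156
  G: 0 + 0 = 0 → 0
  B: 255 − 99.45 = 155.55 → 156
rgb(156, 0, 156) = #9C009C.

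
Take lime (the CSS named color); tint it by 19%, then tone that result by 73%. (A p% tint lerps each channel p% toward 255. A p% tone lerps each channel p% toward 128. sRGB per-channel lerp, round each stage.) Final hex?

CSS lime is rgb(0, 255, 0).
A 19% tint moves each channel 19% toward 255:
  R: 0 + 0.19×(255−0) = 0 + 48.45 = 48.45 → 48
  G: 255 + 0.19×(255−255) = 255 + 0 = 255 → 255
  B: 0 + 0.19×(255−0) = 0 + 48.45 = 48.45 → 48
After the tint: rgb(48, 255, 48) = #30ff30.
A 73% tone moves each channel 73% toward 128:
  R: 48 + 58.4 = 106.4 → 106
  G: 255 + 0.73×(128−255) = 255 − 92.71 = 162.29 → 162
  B: 48 + 0.73×(128−48) = 48 + 58.4 = 106.4 → 106
rgb(106, 162, 106) = #6aa26a.

#6aa26a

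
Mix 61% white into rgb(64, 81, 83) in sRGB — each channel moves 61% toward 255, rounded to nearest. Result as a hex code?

#b5bbbc

Per channel, c → c + 0.61(255 − c):
  R: 64 + 0.61×(255−64) = 64 + 116.51 = 180.51 → 181
  G: 81 + 0.61×(255−81) = 81 + 106.14 = 187.14 → 187
  B: 83 + 0.61×(255−83) = 83 + 104.92 = 187.92 → 188
rgb(181, 187, 188) = #b5bbbc.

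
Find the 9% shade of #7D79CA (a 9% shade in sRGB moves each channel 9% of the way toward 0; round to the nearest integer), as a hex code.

#726EB8

#7D79CA is rgb(125, 121, 202).
Per channel, c → c + 0.09(0 − c):
  R: 125 − 11.25 = 113.75 → 114
  G: 121 + 0.09×(0−121) = 121 − 10.89 = 110.11 → 110
  B: 202 + 0.09×(0−202) = 202 − 18.18 = 183.82 → 184
rgb(114, 110, 184) = #726EB8.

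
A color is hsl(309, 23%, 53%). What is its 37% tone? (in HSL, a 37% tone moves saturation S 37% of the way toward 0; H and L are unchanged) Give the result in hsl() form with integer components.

S moves 37% from 23 toward 0: 23 − 8.51 = 14.49 → 14.
H and L are unchanged.

hsl(309, 14%, 53%)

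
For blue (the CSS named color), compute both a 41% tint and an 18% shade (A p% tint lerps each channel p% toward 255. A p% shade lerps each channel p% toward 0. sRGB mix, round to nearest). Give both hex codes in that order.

CSS blue is rgb(0, 0, 255).
41% tint:
  R: 0 + 0.41×(255−0) = 0 + 104.55 = 104.55 → 105
  G: 0 + 0.41×(255−0) = 0 + 104.55 = 104.55 → 105
  B: 255 + 0.41×(255−255) = 255 + 0 = 255 → 255
  → #6969ff
18% shade:
  R: 0 + 0 = 0 → 0
  G: 0 + 0 = 0 → 0
  B: 255 + 0.18×(0−255) = 255 − 45.9 = 209.1 → 209
  → #0000d1

#6969ff, #0000d1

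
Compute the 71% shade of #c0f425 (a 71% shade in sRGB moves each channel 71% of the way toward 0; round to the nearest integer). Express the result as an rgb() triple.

rgb(56, 71, 11)

#c0f425 is rgb(192, 244, 37).
A 71% shade moves each channel 71% toward 0:
  R: 192 + 0.71×(0−192) = 192 − 136.32 = 55.68 → 56
  G: 244 + 0.71×(0−244) = 244 − 173.24 = 70.76 → 71
  B: 37 − 26.27 = 10.73 → 11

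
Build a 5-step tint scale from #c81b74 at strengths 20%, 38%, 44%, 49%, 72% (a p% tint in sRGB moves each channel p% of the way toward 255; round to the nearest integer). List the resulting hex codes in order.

#d34990, #dd72a9, #e07fb1, #e38bb8, #f0bfd8

#c81b74 is rgb(200, 27, 116).
20%: (200 + 11 = 211→211, 27 + 45.6 = 72.6→73, 116 + 27.8 = 143.8→144) → #d34990
38%: (200 + 20.9 = 220.9→221, 27 + 86.64 = 113.64→114, 116 + 52.82 = 168.82→169) → #dd72a9
44%: (200 + 24.2 = 224.2→224, 27 + 100.32 = 127.32→127, 116 + 61.16 = 177.16→177) → #e07fb1
49%: (200 + 26.95 = 226.95→227, 27 + 111.72 = 138.72→139, 116 + 68.11 = 184.11→184) → #e38bb8
72%: (200 + 39.6 = 239.6→240, 27 + 164.16 = 191.16→191, 116 + 100.08 = 216.08→216) → #f0bfd8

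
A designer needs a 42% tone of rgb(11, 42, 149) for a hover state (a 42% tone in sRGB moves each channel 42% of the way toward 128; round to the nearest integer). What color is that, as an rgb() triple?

A 42% tone moves each channel 42% toward 128:
  R: 11 + 0.42×(128−11) = 11 + 49.14 = 60.14 → 60
  G: 42 + 0.42×(128−42) = 42 + 36.12 = 78.12 → 78
  B: 149 + 0.42×(128−149) = 149 − 8.82 = 140.18 → 140

rgb(60, 78, 140)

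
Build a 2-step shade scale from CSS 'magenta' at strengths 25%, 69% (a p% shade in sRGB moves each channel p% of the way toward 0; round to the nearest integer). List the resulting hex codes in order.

CSS magenta is rgb(255, 0, 255).
25%: (255 − 63.75 = 191.25→191, 0→0, 255 − 63.75 = 191.25→191) → #bf00bf
69%: (255 − 175.95 = 79.05→79, 0→0, 255 − 175.95 = 79.05→79) → #4f004f

#bf00bf, #4f004f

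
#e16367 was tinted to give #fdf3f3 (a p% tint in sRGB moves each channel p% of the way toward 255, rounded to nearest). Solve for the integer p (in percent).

92%

#e16367 is rgb(225, 99, 103); #fdf3f3 is rgb(253, 243, 243).
On the G channel (widest range): 243 ≈ 99 + (p/100)(255 − 99), so p ≈ 100×(243 − 99)/(255 − 99) = 14400/156 = 92.31.
p = 92 reproduces all three channels after rounding.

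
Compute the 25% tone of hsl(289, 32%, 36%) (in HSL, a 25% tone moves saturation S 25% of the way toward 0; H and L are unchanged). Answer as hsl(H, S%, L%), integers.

S moves 25% from 32 toward 0: 32 − 8 = 24 → 24.
H and L are unchanged.

hsl(289, 24%, 36%)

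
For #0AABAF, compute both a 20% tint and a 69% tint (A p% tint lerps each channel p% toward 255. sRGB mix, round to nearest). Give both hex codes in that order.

#3BBCBF, #B3E5E6

#0AABAF is rgb(10, 171, 175).
20% tint:
  R: 10 + 49 = 59 → 59
  G: 171 + 0.2×(255−171) = 171 + 16.8 = 187.8 → 188
  B: 175 + 16 = 191 → 191
  → #3BBCBF
69% tint:
  R: 10 + 169.05 = 179.05 → 179
  G: 171 + 0.69×(255−171) = 171 + 57.96 = 228.96 → 229
  B: 175 + 0.69×(255−175) = 175 + 55.2 = 230.2 → 230
  → #B3E5E6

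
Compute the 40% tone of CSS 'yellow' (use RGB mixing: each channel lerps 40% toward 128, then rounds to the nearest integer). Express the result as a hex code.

#cccc33

CSS yellow is rgb(255, 255, 0).
Lerp each channel 40% toward 128:
  R: 255 − 50.8 = 204.2 → 204
  G: 255 + 0.4×(128−255) = 255 − 50.8 = 204.2 → 204
  B: 0 + 0.4×(128−0) = 0 + 51.2 = 51.2 → 51
rgb(204, 204, 51) = #cccc33.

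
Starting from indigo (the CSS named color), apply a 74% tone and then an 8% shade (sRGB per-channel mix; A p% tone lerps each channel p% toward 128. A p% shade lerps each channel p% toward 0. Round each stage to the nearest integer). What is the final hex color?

#695777

CSS indigo is rgb(75, 0, 130).
Per channel, c → c + 0.74(128 − c):
  R: 75 + 39.22 = 114.22 → 114
  G: 0 + 0.74×(128−0) = 0 + 94.72 = 94.72 → 95
  B: 130 − 1.48 = 128.52 → 129
After the tone: rgb(114, 95, 129) = #725f81.
Lerp each channel 8% toward 0:
  R: 114 + 0.08×(0−114) = 114 − 9.12 = 104.88 → 105
  G: 95 − 7.6 = 87.4 → 87
  B: 129 − 10.32 = 118.68 → 119
rgb(105, 87, 119) = #695777.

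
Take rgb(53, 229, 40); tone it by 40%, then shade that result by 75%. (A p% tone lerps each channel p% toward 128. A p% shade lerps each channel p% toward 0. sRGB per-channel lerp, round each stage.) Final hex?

#152F13

Lerp each channel 40% toward 128:
  R: 53 + 0.4×(128−53) = 53 + 30 = 83 → 83
  G: 229 + 0.4×(128−229) = 229 − 40.4 = 188.6 → 189
  B: 40 + 0.4×(128−40) = 40 + 35.2 = 75.2 → 75
After the tone: rgb(83, 189, 75) = #53BD4B.
A 75% shade moves each channel 75% toward 0:
  R: 83 − 62.25 = 20.75 → 21
  G: 189 + 0.75×(0−189) = 189 − 141.75 = 47.25 → 47
  B: 75 + 0.75×(0−75) = 75 − 56.25 = 18.75 → 19
rgb(21, 47, 19) = #152F13.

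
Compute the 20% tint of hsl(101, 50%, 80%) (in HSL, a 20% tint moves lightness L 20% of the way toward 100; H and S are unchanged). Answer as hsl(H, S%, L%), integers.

L moves 20% from 80 toward 100: 80 + 4 = 84 → 84.
H and S are unchanged.

hsl(101, 50%, 84%)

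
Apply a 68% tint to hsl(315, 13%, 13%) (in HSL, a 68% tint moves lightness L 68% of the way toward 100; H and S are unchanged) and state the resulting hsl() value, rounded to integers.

hsl(315, 13%, 72%)

L moves 68% from 13 toward 100: 13 + 59.16 = 72.16 → 72.
H and S are unchanged.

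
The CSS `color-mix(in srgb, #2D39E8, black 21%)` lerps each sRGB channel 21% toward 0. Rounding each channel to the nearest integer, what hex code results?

#242DB7

#2D39E8 is rgb(45, 57, 232).
Lerp each channel 21% toward 0:
  R: 45 + 0.21×(0−45) = 45 − 9.45 = 35.55 → 36
  G: 57 − 11.97 = 45.03 → 45
  B: 232 + 0.21×(0−232) = 232 − 48.72 = 183.28 → 183
rgb(36, 45, 183) = #242DB7.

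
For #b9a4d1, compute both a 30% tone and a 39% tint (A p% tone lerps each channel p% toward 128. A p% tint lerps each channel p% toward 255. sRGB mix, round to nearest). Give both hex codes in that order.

#a899b9, #d4c7e3

#b9a4d1 is rgb(185, 164, 209).
30% tone:
  R: 185 − 17.1 = 167.9 → 168
  G: 164 − 10.8 = 153.2 → 153
  B: 209 + 0.3×(128−209) = 209 − 24.3 = 184.7 → 185
  → #a899b9
39% tint:
  R: 185 + 27.3 = 212.3 → 212
  G: 164 + 35.49 = 199.49 → 199
  B: 209 + 17.94 = 226.94 → 227
  → #d4c7e3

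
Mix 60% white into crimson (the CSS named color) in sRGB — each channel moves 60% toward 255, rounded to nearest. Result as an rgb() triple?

rgb(241, 161, 177)

CSS crimson is rgb(220, 20, 60).
Lerp each channel 60% toward 255:
  R: 220 + 0.6×(255−220) = 220 + 21 = 241 → 241
  G: 20 + 0.6×(255−20) = 20 + 141 = 161 → 161
  B: 60 + 117 = 177 → 177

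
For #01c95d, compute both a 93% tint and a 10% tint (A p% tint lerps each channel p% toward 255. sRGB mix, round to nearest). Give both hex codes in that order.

#edfbf4, #1ace6d

#01c95d is rgb(1, 201, 93).
93% tint:
  R: 1 + 0.93×(255−1) = 1 + 236.22 = 237.22 → 237
  G: 201 + 50.22 = 251.22 → 251
  B: 93 + 0.93×(255−93) = 93 + 150.66 = 243.66 → 244
  → #edfbf4
10% tint:
  R: 1 + 25.4 = 26.4 → 26
  G: 201 + 0.1×(255−201) = 201 + 5.4 = 206.4 → 206
  B: 93 + 0.1×(255−93) = 93 + 16.2 = 109.2 → 109
  → #1ace6d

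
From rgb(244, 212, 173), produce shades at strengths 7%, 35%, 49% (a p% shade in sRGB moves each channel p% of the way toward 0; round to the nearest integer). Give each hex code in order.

7%: (244 − 17.08 = 226.92→227, 212 − 14.84 = 197.16→197, 173 − 12.11 = 160.89→161) → #E3C5A1
35%: (244 − 85.4 = 158.6→159, 212 − 74.2 = 137.8→138, 173 − 60.55 = 112.45→112) → #9F8A70
49%: (244 − 119.56 = 124.44→124, 212 − 103.88 = 108.12→108, 173 − 84.77 = 88.23→88) → #7C6C58

#E3C5A1, #9F8A70, #7C6C58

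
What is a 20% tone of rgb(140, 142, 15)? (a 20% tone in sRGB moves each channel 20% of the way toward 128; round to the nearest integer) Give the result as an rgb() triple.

rgb(138, 139, 38)

Lerp each channel 20% toward 128:
  R: 140 − 2.4 = 137.6 → 138
  G: 142 + 0.2×(128−142) = 142 − 2.8 = 139.2 → 139
  B: 15 + 22.6 = 37.6 → 38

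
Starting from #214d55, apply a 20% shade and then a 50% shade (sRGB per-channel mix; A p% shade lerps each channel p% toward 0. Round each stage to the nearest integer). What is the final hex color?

#0d1f22

#214d55 is rgb(33, 77, 85).
A 20% shade moves each channel 20% toward 0:
  R: 33 + 0.2×(0−33) = 33 − 6.6 = 26.4 → 26
  G: 77 + 0.2×(0−77) = 77 − 15.4 = 61.6 → 62
  B: 85 + 0.2×(0−85) = 85 − 17 = 68 → 68
After the shade: rgb(26, 62, 68) = #1a3e44.
Lerp each channel 50% toward 0:
  R: 26 + 0.5×(0−26) = 26 − 13 = 13 → 13
  G: 62 + 0.5×(0−62) = 62 − 31 = 31 → 31
  B: 68 − 34 = 34 → 34
rgb(13, 31, 34) = #0d1f22.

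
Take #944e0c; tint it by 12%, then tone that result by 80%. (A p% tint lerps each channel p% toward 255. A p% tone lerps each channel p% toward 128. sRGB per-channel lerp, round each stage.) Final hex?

#944e0c is rgb(148, 78, 12).
A 12% tint moves each channel 12% toward 255:
  R: 148 + 12.84 = 160.84 → 161
  G: 78 + 0.12×(255−78) = 78 + 21.24 = 99.24 → 99
  B: 12 + 0.12×(255−12) = 12 + 29.16 = 41.16 → 41
After the tint: rgb(161, 99, 41) = #a16329.
An 80% tone moves each channel 80% toward 128:
  R: 161 + 0.8×(128−161) = 161 − 26.4 = 134.6 → 135
  G: 99 + 0.8×(128−99) = 99 + 23.2 = 122.2 → 122
  B: 41 + 0.8×(128−41) = 41 + 69.6 = 110.6 → 111
rgb(135, 122, 111) = #877a6f.

#877a6f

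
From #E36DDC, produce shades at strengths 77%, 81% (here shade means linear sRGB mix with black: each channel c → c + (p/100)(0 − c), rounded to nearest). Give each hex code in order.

#341933, #2B152A

#E36DDC is rgb(227, 109, 220).
77%: (227 − 174.79 = 52.21→52, 109 − 83.93 = 25.07→25, 220 − 169.4 = 50.6→51) → #341933
81%: (227 − 183.87 = 43.13→43, 109 − 88.29 = 20.71→21, 220 − 178.2 = 41.8→42) → #2B152A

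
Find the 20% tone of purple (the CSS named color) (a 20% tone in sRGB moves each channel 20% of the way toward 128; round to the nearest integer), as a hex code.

#801a80

CSS purple is rgb(128, 0, 128).
Per channel, c → c + 0.2(128 − c):
  R: 128 + 0 = 128 → 128
  G: 0 + 0.2×(128−0) = 0 + 25.6 = 25.6 → 26
  B: 128 + 0.2×(128−128) = 128 + 0 = 128 → 128
rgb(128, 26, 128) = #801a80.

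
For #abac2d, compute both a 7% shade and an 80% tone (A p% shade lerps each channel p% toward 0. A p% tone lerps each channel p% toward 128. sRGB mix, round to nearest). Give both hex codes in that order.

#9fa02a, #89896f

#abac2d is rgb(171, 172, 45).
7% shade:
  R: 171 − 11.97 = 159.03 → 159
  G: 172 − 12.04 = 159.96 → 160
  B: 45 + 0.07×(0−45) = 45 − 3.15 = 41.85 → 42
  → #9fa02a
80% tone:
  R: 171 + 0.8×(128−171) = 171 − 34.4 = 136.6 → 137
  G: 172 + 0.8×(128−172) = 172 − 35.2 = 136.8 → 137
  B: 45 + 66.4 = 111.4 → 111
  → #89896f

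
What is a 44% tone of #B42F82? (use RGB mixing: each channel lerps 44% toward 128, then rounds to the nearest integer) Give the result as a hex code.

#9D5381

#B42F82 is rgb(180, 47, 130).
A 44% tone moves each channel 44% toward 128:
  R: 180 + 0.44×(128−180) = 180 − 22.88 = 157.12 → 157
  G: 47 + 0.44×(128−47) = 47 + 35.64 = 82.64 → 83
  B: 130 + 0.44×(128−130) = 130 − 0.88 = 129.12 → 129
rgb(157, 83, 129) = #9D5381.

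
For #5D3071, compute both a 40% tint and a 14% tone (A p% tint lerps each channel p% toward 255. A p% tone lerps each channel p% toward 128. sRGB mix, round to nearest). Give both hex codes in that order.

#9E83AA, #623B73

#5D3071 is rgb(93, 48, 113).
40% tint:
  R: 93 + 0.4×(255−93) = 93 + 64.8 = 157.8 → 158
  G: 48 + 0.4×(255−48) = 48 + 82.8 = 130.8 → 131
  B: 113 + 0.4×(255−113) = 113 + 56.8 = 169.8 → 170
  → #9E83AA
14% tone:
  R: 93 + 0.14×(128−93) = 93 + 4.9 = 97.9 → 98
  G: 48 + 0.14×(128−48) = 48 + 11.2 = 59.2 → 59
  B: 113 + 0.14×(128−113) = 113 + 2.1 = 115.1 → 115
  → #623B73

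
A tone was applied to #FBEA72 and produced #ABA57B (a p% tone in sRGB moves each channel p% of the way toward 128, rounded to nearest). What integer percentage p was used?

65%

#FBEA72 is rgb(251, 234, 114); #ABA57B is rgb(171, 165, 123).
On the R channel (widest range): 171 ≈ 251 + (p/100)(128 − 251), so p ≈ 100×(171 − 251)/(128 − 251) = -8000/-123 = 65.04.
p = 65 reproduces all three channels after rounding.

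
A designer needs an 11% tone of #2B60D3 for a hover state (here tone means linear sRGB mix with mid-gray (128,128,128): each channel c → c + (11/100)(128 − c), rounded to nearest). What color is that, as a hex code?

#3464CA

#2B60D3 is rgb(43, 96, 211).
Per channel, c → c + 0.11(128 − c):
  R: 43 + 9.35 = 52.35 → 52
  G: 96 + 0.11×(128−96) = 96 + 3.52 = 99.52 → 100
  B: 211 + 0.11×(128−211) = 211 − 9.13 = 201.87 → 202
rgb(52, 100, 202) = #3464CA.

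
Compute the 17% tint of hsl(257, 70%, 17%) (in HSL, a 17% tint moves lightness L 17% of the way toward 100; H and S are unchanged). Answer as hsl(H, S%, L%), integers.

L moves 17% from 17 toward 100: 17 + 14.11 = 31.11 → 31.
H and S are unchanged.

hsl(257, 70%, 31%)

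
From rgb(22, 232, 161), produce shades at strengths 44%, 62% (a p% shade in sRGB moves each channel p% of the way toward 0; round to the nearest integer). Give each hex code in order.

#0c825a, #08583d

44%: (22 − 9.68 = 12.32→12, 232 − 102.08 = 129.92→130, 161 − 70.84 = 90.16→90) → #0c825a
62%: (22 − 13.64 = 8.36→8, 232 − 143.84 = 88.16→88, 161 − 99.82 = 61.18→61) → #08583d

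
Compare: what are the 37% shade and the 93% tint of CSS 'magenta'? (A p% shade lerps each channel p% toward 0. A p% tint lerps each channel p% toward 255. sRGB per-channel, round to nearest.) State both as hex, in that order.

#a100a1, #ffedff

CSS magenta is rgb(255, 0, 255).
37% shade:
  R: 255 + 0.37×(0−255) = 255 − 94.35 = 160.65 → 161
  G: 0 + 0.37×(0−0) = 0 + 0 = 0 → 0
  B: 255 + 0.37×(0−255) = 255 − 94.35 = 160.65 → 161
  → #a100a1
93% tint:
  R: 255 + 0.93×(255−255) = 255 + 0 = 255 → 255
  G: 0 + 0.93×(255−0) = 0 + 237.15 = 237.15 → 237
  B: 255 + 0 = 255 → 255
  → #ffedff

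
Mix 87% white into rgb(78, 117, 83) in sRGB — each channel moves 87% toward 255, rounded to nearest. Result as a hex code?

#e8ede9

Per channel, c → c + 0.87(255 − c):
  R: 78 + 153.99 = 231.99 → 232
  G: 117 + 120.06 = 237.06 → 237
  B: 83 + 0.87×(255−83) = 83 + 149.64 = 232.64 → 233
rgb(232, 237, 233) = #e8ede9.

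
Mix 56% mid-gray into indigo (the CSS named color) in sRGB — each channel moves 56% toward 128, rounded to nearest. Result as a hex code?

#694881

CSS indigo is rgb(75, 0, 130).
Lerp each channel 56% toward 128:
  R: 75 + 0.56×(128−75) = 75 + 29.68 = 104.68 → 105
  G: 0 + 0.56×(128−0) = 0 + 71.68 = 71.68 → 72
  B: 130 + 0.56×(128−130) = 130 − 1.12 = 128.88 → 129
rgb(105, 72, 129) = #694881.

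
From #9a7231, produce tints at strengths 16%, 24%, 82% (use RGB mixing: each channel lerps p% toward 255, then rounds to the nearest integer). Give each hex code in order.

#9a7231 is rgb(154, 114, 49).
16%: (154 + 16.16 = 170.16→170, 114 + 22.56 = 136.56→137, 49 + 32.96 = 81.96→82) → #aa8952
24%: (154 + 24.24 = 178.24→178, 114 + 33.84 = 147.84→148, 49 + 49.44 = 98.44→98) → #b29462
82%: (154 + 82.82 = 236.82→237, 114 + 115.62 = 229.62→230, 49 + 168.92 = 217.92→218) → #ede6da

#aa8952, #b29462, #ede6da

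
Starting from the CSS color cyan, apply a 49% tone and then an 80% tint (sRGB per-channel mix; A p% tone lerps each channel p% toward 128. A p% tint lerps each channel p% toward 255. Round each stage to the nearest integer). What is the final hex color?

#D9F3F3

CSS cyan is rgb(0, 255, 255).
Lerp each channel 49% toward 128:
  R: 0 + 62.72 = 62.72 → 63
  G: 255 + 0.49×(128−255) = 255 − 62.23 = 192.77 → 193
  B: 255 − 62.23 = 192.77 → 193
After the tone: rgb(63, 193, 193) = #3FC1C1.
Lerp each channel 80% toward 255:
  R: 63 + 0.8×(255−63) = 63 + 153.6 = 216.6 → 217
  G: 193 + 0.8×(255−193) = 193 + 49.6 = 242.6 → 243
  B: 193 + 49.6 = 242.6 → 243
rgb(217, 243, 243) = #D9F3F3.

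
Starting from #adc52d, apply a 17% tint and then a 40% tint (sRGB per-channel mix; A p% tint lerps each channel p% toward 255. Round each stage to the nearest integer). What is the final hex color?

#d6e297

#adc52d is rgb(173, 197, 45).
A 17% tint moves each channel 17% toward 255:
  R: 173 + 13.94 = 186.94 → 187
  G: 197 + 9.86 = 206.86 → 207
  B: 45 + 35.7 = 80.7 → 81
After the tint: rgb(187, 207, 81) = #bbcf51.
Lerp each channel 40% toward 255:
  R: 187 + 0.4×(255−187) = 187 + 27.2 = 214.2 → 214
  G: 207 + 0.4×(255−207) = 207 + 19.2 = 226.2 → 226
  B: 81 + 0.4×(255−81) = 81 + 69.6 = 150.6 → 151
rgb(214, 226, 151) = #d6e297.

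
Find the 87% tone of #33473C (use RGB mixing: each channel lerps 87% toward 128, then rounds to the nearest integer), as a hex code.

#767977

#33473C is rgb(51, 71, 60).
Lerp each channel 87% toward 128:
  R: 51 + 66.99 = 117.99 → 118
  G: 71 + 0.87×(128−71) = 71 + 49.59 = 120.59 → 121
  B: 60 + 59.16 = 119.16 → 119
rgb(118, 121, 119) = #767977.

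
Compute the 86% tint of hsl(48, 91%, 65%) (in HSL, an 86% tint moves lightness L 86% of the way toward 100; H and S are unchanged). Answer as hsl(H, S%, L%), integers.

hsl(48, 91%, 95%)

L moves 86% from 65 toward 100: 65 + 30.1 = 95.1 → 95.
H and S are unchanged.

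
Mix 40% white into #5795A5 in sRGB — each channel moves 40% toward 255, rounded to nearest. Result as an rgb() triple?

#5795A5 is rgb(87, 149, 165).
A 40% tint moves each channel 40% toward 255:
  R: 87 + 67.2 = 154.2 → 154
  G: 149 + 0.4×(255−149) = 149 + 42.4 = 191.4 → 191
  B: 165 + 36 = 201 → 201

rgb(154, 191, 201)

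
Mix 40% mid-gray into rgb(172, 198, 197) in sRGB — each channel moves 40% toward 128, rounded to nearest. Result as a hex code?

Per channel, c → c + 0.4(128 − c):
  R: 172 − 17.6 = 154.4 → 154
  G: 198 + 0.4×(128−198) = 198 − 28 = 170 → 170
  B: 197 + 0.4×(128−197) = 197 − 27.6 = 169.4 → 169
rgb(154, 170, 169) = #9aaaa9.

#9aaaa9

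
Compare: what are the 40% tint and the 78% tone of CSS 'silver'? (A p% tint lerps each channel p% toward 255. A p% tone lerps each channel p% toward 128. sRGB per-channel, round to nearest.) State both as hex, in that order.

#d9d9d9, #8e8e8e

CSS silver is rgb(192, 192, 192).
40% tint:
  R: 192 + 0.4×(255−192) = 192 + 25.2 = 217.2 → 217
  G: 192 + 0.4×(255−192) = 192 + 25.2 = 217.2 → 217
  B: 192 + 0.4×(255−192) = 192 + 25.2 = 217.2 → 217
  → #d9d9d9
78% tone:
  R: 192 − 49.92 = 142.08 → 142
  G: 192 + 0.78×(128−192) = 192 − 49.92 = 142.08 → 142
  B: 192 − 49.92 = 142.08 → 142
  → #8e8e8e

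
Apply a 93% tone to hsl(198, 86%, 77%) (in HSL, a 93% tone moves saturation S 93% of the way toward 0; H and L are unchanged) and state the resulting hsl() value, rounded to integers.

S moves 93% from 86 toward 0: 86 − 79.98 = 6.02 → 6.
H and L are unchanged.

hsl(198, 6%, 77%)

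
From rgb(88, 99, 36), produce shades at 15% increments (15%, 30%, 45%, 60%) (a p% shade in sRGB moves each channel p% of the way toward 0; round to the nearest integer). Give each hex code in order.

15%: (88 − 13.2 = 74.8→75, 99 − 14.85 = 84.15→84, 36 − 5.4 = 30.6→31) → #4B541F
30%: (88 − 26.4 = 61.6→62, 99 − 29.7 = 69.3→69, 36 − 10.8 = 25.2→25) → #3E4519
45%: (88 − 39.6 = 48.4→48, 99 − 44.55 = 54.45→54, 36 − 16.2 = 19.8→20) → #303614
60%: (88 − 52.8 = 35.2→35, 99 − 59.4 = 39.6→40, 36 − 21.6 = 14.4→14) → #23280E

#4B541F, #3E4519, #303614, #23280E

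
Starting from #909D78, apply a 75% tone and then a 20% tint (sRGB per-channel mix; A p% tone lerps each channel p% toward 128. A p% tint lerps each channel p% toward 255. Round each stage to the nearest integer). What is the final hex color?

#9D9F98

#909D78 is rgb(144, 157, 120).
A 75% tone moves each channel 75% toward 128:
  R: 144 − 12 = 132 → 132
  G: 157 − 21.75 = 135.25 → 135
  B: 120 + 6 = 126 → 126
After the tone: rgb(132, 135, 126) = #84877E.
A 20% tint moves each channel 20% toward 255:
  R: 132 + 0.2×(255−132) = 132 + 24.6 = 156.6 → 157
  G: 135 + 0.2×(255−135) = 135 + 24 = 159 → 159
  B: 126 + 0.2×(255−126) = 126 + 25.8 = 151.8 → 152
rgb(157, 159, 152) = #9D9F98.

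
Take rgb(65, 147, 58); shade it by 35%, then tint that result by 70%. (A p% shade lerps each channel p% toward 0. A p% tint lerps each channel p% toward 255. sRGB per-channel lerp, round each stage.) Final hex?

Lerp each channel 35% toward 0:
  R: 65 + 0.35×(0−65) = 65 − 22.75 = 42.25 → 42
  G: 147 + 0.35×(0−147) = 147 − 51.45 = 95.55 → 96
  B: 58 + 0.35×(0−58) = 58 − 20.3 = 37.7 → 38
After the shade: rgb(42, 96, 38) = #2A6026.
Per channel, c → c + 0.7(255 − c):
  R: 42 + 0.7×(255−42) = 42 + 149.1 = 191.1 → 191
  G: 96 + 0.7×(255−96) = 96 + 111.3 = 207.3 → 207
  B: 38 + 151.9 = 189.9 → 190
rgb(191, 207, 190) = #BFCFBE.

#BFCFBE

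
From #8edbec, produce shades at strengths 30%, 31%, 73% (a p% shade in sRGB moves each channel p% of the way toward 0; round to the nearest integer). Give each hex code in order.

#6399a5, #6297a3, #263b40

#8edbec is rgb(142, 219, 236).
30%: (142 − 42.6 = 99.4→99, 219 − 65.7 = 153.3→153, 236 − 70.8 = 165.2→165) → #6399a5
31%: (142 − 44.02 = 97.98→98, 219 − 67.89 = 151.11→151, 236 − 73.16 = 162.84→163) → #6297a3
73%: (142 − 103.66 = 38.34→38, 219 − 159.87 = 59.13→59, 236 − 172.28 = 63.72→64) → #263b40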